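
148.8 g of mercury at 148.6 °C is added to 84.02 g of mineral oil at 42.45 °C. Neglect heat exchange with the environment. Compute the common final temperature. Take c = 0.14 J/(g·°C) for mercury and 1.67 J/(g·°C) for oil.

T_f = Σ m_i c_i T_i / Σ m_i c_i:
T_f = (20.83*148.6 + 140.31*42.45) / (20.83 + 140.31)
    = 9051.9 / 161.15 ≈ 56.17 °C

T_f ≈ 56.2 °C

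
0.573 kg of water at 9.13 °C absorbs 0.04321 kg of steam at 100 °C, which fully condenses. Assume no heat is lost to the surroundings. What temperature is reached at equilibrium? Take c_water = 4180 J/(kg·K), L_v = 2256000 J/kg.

T_f ≈ 53.3 °C

Heat gained plus heat lost sum to zero:
latent heat released on condensation: 0.04321×2256000 = 97482
  condensed water 100 °C→T: 180.62(T − 100)
  water warms: 0.573×4180×(T − 9.13) = 2395.1(T − 9.13)
2575.8 T = 97482 + 18062 + 21868 = 137411
T ≈ 53.35 °C (< 100 °C, so full condensation is consistent).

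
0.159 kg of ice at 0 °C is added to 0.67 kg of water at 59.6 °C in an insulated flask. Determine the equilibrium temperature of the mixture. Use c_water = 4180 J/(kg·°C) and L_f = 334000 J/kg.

T_f ≈ 32.8 °C

Energy conservation, ΣQ = 0:
fusion: m_ice L_f = 0.159·334000 = 53106; warm the meltwater: 664.62 T; water: 2800.6(T − 59.6)
3465.2 T = 166916 − 53106 = 113810
T ≈ 32.84 °C (positive, so assuming full melt was valid).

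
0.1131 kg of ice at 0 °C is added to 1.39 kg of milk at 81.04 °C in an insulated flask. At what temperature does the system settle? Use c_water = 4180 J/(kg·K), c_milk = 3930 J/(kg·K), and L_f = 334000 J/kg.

Heat gained plus heat lost sum to zero:
melt ice: 0.1131·334000 = 37775
  warm the meltwater: 472.76 T
  milk: 5462.7(T − 81.04)
5935.5 T = 442697 − 37775 = 404922
T ≈ 68.22 °C — above 0 °C, consistent with complete melting.

T_f ≈ 68.2 °C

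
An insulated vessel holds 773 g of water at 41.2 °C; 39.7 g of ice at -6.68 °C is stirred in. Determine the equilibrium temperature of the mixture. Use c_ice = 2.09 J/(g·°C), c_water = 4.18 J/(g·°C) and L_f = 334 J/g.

T_f ≈ 35.1 °C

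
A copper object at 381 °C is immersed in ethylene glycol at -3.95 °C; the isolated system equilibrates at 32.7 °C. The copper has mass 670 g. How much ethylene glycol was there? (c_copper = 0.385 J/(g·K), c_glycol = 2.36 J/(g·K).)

m ≈ 1040 g

Let T be the final temperature. ΣQ_i = 0:
670×0.385×(32.7 − 381) + m×2.36×(32.7 − (-3.95)) = 0
86.49 m = 89844
m = 89844/86.49 ≈ 1039 g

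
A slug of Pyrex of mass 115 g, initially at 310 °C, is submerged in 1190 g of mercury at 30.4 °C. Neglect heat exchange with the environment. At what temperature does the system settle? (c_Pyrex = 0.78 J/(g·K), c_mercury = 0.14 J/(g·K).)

T_f ≈ 128.3 °C

Setting the total heat transfer to zero:
115×0.78×(T − 310) + 1190×0.14×(T − 30.4) = 0
(89.7 + 166.6) T = 89.7×310 + 166.6×30.4
T = 32872 / 256.3 = 128 °C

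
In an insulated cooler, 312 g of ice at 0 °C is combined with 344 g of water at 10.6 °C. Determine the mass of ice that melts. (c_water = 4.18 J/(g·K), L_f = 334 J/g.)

Heat available from the water dropping to 0 °C: 344·4.18·10.6 = 15242 J.
Fully melting the ice requires m_ice L_f = 312·334 = 104208 J.
That's not enough to melt it all — equilibrium is at 0 °C with ice remaining.
m_melt = 15242 / L_f = 45.63 g.

m_melted ≈ 45.6 g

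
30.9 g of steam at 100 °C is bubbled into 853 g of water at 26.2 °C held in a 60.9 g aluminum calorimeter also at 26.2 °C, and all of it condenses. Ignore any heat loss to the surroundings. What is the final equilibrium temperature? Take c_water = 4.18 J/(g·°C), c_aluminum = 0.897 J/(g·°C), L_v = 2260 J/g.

T_f ≈ 47.4 °C

Conservation of energy gives ΣQ = 0:
steam→water at 100 °C releases m L_v = 30.9·2260 = 69834
  condensed water 100 °C→T: 129.16(T − 100)
  original water: 3565.5(T − 26.2)
  aluminum cup: 60.9·0.897·(T − 26.2) = 54.63(T − 26.2)
3749.3 T = 69834 + 12916 + 94848 = 177599
T ≈ 47.37 °C (< 100 °C, so full condensation is consistent).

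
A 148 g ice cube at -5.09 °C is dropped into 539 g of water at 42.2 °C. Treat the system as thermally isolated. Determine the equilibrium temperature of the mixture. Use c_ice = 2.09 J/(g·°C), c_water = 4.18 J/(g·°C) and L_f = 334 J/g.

Energy balance with sensible and latent terms:
warm ice to 0 °C: 148×2.09×(0 − (-5.09)) = 1574.4; latent heat to melt: 148×334 = 49432; meltwater 0→T: 148×4.18×T = 618.64 T; water: 2253(T − 42.2)
2871.7 T = 95077 − 51006 = 44071
T ≈ 15.35 °C — above 0 °C, consistent with complete melting.

T_f ≈ 15.3 °C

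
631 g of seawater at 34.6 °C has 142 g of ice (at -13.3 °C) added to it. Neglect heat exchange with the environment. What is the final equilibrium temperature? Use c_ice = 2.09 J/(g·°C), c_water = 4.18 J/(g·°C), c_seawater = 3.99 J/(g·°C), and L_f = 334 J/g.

T_f ≈ 11.5 °C

Conservation of energy gives ΣQ = 0:
warm ice to 0 °C: 142·2.09·(0 − (-13.3)) = 3947.2
  fusion: m_ice L_f = 142·334 = 47428
  meltwater 0→T: 142·4.18·T = 593.56 T
  seawater: 2517.7(T − 34.6)
3111.2 T = 87112 − 51375 = 35737
T ≈ 11.49 °C (positive, so assuming full melt was valid).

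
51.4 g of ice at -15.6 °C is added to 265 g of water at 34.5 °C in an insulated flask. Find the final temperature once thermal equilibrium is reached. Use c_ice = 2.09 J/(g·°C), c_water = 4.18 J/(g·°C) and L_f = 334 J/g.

T_f ≈ 14.6 °C

Net heat exchanged in the isolated system is zero:
warm ice to 0 °C: 51.4·2.09·(0 − (-15.6)) = 1675.8; latent heat to melt: 51.4·334 = 17168; warm the meltwater: 214.85 T; water cools: 265·4.18·(T − 34.5) = 1107.7(T − 34.5)
1322.6 T = 38216 − 18843 = 19372
T ≈ 14.65 °C (positive, so assuming full melt was valid).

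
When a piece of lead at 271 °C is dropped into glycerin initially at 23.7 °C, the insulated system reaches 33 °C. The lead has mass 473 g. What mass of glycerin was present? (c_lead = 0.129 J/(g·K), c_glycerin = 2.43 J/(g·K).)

Let T be the final temperature. ΣQ_i = 0:
473·0.129·(33 − 271) + m·2.43·(33 − 23.7) = 0
22.6 m = 14522
m = 14522/22.6 ≈ 642.6 g

m ≈ 643 g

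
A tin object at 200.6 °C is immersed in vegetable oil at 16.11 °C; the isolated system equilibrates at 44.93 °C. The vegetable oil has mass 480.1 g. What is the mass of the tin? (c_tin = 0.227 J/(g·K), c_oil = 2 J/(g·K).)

m ≈ 783 g

Heat lost by the tin = heat gained by the oil:
m×0.227×(200.6 − 44.93) = 480.1×2×(44.93 − 16.11)
35.34 m = 27673  ⇒  m ≈ 783.1 g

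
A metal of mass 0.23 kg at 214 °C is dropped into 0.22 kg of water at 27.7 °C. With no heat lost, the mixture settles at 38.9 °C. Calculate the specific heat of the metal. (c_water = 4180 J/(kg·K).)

c ≈ 256 J/(kg·K)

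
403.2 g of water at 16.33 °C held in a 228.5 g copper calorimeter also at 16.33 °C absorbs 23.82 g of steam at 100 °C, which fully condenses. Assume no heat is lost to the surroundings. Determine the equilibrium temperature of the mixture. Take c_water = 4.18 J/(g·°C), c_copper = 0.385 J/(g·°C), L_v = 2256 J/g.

T_f ≈ 49.5 °C

Conservation of energy gives ΣQ = 0:
latent heat released on condensation: 23.82×2256 = 53738; condensate cools 100→T: 23.82×4.18×(T − 100) = 99.57(T − 100); water warms: 403.2×4.18×(T − 16.33) = 1685.4(T − 16.33); cup: 87.97(T − 16.33)
1872.9 T = 53738 + 9956.8 + 28959 = 92653
T ≈ 49.47 °C — below 100 °C, confirming all the steam condensed.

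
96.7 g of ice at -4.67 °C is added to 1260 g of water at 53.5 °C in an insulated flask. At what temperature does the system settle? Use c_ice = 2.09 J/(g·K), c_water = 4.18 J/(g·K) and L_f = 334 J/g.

Sum of m c ΔT and latent-heat terms is zero:
warm ice to 0 °C: 96.7×2.09×(0 − (-4.67)) = 943.82; latent heat to melt: 96.7×334 = 32298; warm the meltwater: 404.21 T; water: 5266.8(T − 53.5)
5671 T = 281774 − 33242 = 248532
T ≈ 43.83 °C (positive, so assuming full melt was valid).

T_f ≈ 43.8 °C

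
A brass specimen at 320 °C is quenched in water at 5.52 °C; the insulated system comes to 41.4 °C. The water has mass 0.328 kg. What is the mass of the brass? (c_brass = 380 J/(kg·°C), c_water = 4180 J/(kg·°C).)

|Q_brass| = |Q_water|:
m·380·(320 − 41.4) = 0.328·4180·(41.4 − 5.52)
105868 m = 49193  ⇒  m ≈ 0.4647 kg

m ≈ 0.465 kg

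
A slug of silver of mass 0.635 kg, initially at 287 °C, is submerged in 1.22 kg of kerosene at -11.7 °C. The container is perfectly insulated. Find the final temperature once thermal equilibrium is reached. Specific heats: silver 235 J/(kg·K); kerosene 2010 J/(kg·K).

T_f is the heat-capacity-weighted average of the initial temperatures:
T_f = (149.22·287 + 2452.2·(-11.7)) / (149.22 + 2452.2)
    = 14137 / 2601.4 ≈ 5.43 °C

T_f ≈ 5.4 °C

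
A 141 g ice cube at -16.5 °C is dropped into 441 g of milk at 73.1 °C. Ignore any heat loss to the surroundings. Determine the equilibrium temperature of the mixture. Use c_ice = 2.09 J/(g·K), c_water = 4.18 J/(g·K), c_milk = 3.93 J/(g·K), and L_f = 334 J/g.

Let T be the final temperature. ΣQ_i = 0:
ice -16.5→0 °C: 141×2.09×16.5 = 4862.4; fusion: m_ice L_f = 141×334 = 47094; meltwater 0→T: 141×4.18×T = 589.38 T; milk: 1733.1(T − 73.1)
2322.5 T = 126692 − 51956 = 74735
T ≈ 32.18 °C — above 0 °C, consistent with complete melting.

T_f ≈ 32.2 °C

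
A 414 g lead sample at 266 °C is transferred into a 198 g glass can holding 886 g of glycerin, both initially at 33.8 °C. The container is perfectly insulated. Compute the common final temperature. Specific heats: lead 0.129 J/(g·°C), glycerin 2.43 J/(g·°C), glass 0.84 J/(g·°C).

T_f ≈ 39.0 °C

Energy conservation, ΣQ = 0:
414×0.129×(T − 266) + 886×2.43×(T − 33.8) + 198×0.84×(T − 33.8) = 0
2372.7 T = 92598
T = 92598/2372.7 ≈ 39.03 °C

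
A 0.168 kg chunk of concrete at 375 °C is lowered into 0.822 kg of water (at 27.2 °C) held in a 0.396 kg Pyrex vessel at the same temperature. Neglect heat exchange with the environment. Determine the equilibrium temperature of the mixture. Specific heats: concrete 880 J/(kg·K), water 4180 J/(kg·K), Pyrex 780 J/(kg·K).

Conservation of energy gives ΣQ = 0:
0.168*880*(T − 375) + 0.822*4180*(T − 27.2) + 0.396*780*(T − 27.2) = 0
147.84(T − 375) + 3436(T − 27.2) + 308.88(T − 27.2) = 0
3892.7 T = 157300
T = 157300 / 3892.7 = 40.4 °C

T_f ≈ 40.4 °C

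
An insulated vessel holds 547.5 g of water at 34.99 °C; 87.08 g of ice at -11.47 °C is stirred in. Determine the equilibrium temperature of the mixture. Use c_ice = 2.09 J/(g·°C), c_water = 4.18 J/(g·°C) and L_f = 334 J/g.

T_f ≈ 18.4 °C

Energy balance with sensible and latent terms:
ice -11.47→0 °C: 87.08·2.09·11.47 = 2087.5; latent heat to melt: 87.08·334 = 29085; warm the meltwater: 363.99 T; water cools: 547.5·4.18·(T − 34.99) = 2288.5(T − 34.99)
2652.5 T = 80076 − 31172 = 48904
T ≈ 18.44 °C — above 0 °C, consistent with complete melting.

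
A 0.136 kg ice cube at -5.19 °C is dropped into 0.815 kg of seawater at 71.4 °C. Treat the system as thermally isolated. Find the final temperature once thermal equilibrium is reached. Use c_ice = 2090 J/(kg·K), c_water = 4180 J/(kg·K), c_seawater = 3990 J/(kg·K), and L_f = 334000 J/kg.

Let T be the final temperature. ΣQ_i = 0:
ice -5.19→0 °C: 0.136×2090×5.19 = 1475.2; melt ice: 0.136×334000 = 45424; meltwater 0→T: 0.136×4180×T = 568.48 T; seawater cools: 0.815×3990×(T − 71.4) = 3251.8(T − 71.4)
3820.3 T = 232182 − 46899 = 185283
T ≈ 48.50 °C — above 0 °C, consistent with complete melting.

T_f ≈ 48.5 °C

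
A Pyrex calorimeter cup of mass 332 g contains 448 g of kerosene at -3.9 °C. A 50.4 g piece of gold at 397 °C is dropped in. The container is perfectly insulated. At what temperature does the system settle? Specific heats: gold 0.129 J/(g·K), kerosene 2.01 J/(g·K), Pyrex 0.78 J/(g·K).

Setting the total heat transfer to zero:
50.4*0.129*(T − 397) + 448*2.01*(T − (-3.9)) + 332*0.78*(T − (-3.9)) = 0
(6.502 + 900.48 + 258.96) T = 6.502*397 + 900.48*(-3.9) + 258.96*(-3.9)
T = -1940.7 / 1165.9 = -1.66 °C

T_f ≈ -1.7 °C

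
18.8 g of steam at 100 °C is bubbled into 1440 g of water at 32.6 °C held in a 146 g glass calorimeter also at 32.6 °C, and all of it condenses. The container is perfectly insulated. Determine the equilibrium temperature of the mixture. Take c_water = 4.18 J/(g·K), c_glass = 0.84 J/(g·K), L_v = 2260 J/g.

Taking heat into each body as positive, Σ m c ΔT = 0:
steam→water at 100 °C releases m L_v = 18.8×2260 = 42488
  condensate cools 100→T: 18.8×4.18×(T − 100) = 78.58(T − 100)
  water warms: 1440×4.18×(T − 32.6) = 6019.2(T − 32.6)
  cup: 122.64(T − 32.6)
6220.4 T = 42488 + 7858.4 + 200224 = 250570
T ≈ 40.28 °C (< 100 °C, so full condensation is consistent).

T_f ≈ 40.3 °C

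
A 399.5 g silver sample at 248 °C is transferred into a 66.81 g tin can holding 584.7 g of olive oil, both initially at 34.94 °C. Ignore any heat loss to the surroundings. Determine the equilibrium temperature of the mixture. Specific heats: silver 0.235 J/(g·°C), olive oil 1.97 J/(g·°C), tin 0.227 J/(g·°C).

T_f ≈ 50.8 °C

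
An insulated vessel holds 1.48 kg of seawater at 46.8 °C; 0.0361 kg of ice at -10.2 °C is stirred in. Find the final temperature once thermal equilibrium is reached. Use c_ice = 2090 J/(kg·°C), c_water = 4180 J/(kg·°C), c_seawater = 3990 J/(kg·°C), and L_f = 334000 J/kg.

T_f ≈ 43.5 °C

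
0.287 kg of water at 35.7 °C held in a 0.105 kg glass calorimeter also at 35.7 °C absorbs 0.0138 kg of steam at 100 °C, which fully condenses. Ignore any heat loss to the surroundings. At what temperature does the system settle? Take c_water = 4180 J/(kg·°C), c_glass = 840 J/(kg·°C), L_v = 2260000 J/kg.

Let T be the final temperature. ΣQ_i = 0:
latent heat released on condensation: 0.0138×2260000 = 31188; condensate cools 100→T: 0.0138×4180×(T − 100) = 57.68(T − 100); water warms: 0.287×4180×(T − 35.7) = 1199.7(T − 35.7); glass cup: 0.105×840×(T − 35.7) = 88.2(T − 35.7)
1345.5 T = 31188 + 5768.4 + 45977 = 82933
T ≈ 61.64 °C (< 100 °C, so full condensation is consistent).

T_f ≈ 61.6 °C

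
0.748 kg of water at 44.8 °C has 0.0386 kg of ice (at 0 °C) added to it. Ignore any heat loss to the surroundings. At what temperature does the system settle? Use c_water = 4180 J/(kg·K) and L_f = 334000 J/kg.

T_f ≈ 38.7 °C

Setting the total heat transfer to zero:
melt ice: 0.0386·334000 = 12892
  meltwater 0→T: 0.0386·4180·T = 161.35 T
  water: 3126.6(T − 44.8)
3288 T = 140073 − 12892 = 127181
T ≈ 38.68 °C. Since T > 0 °C, the all-ice-melts assumption holds.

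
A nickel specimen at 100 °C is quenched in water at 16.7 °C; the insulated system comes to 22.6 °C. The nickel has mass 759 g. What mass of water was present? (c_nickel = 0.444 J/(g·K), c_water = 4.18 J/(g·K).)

m ≈ 1060 g

Let T be the final temperature. ΣQ_i = 0:
759·0.444·(22.6 − 100) + m·4.18·(22.6 − 16.7) = 0
24.66 m = 26083
m = 26083/24.66 ≈ 1058 g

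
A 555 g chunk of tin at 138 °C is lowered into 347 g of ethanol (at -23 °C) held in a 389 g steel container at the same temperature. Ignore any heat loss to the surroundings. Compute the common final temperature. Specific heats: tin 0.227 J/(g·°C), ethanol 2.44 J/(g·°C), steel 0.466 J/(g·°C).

T_f = Σ m_i c_i T_i / Σ m_i c_i:
T_f = (125.98·138 + 846.68·(-23) + 181.27·(-23)) / (125.98 + 846.68 + 181.27)
    = -6257 / 1153.9 ≈ -5.42 °C

T_f ≈ -5.4 °C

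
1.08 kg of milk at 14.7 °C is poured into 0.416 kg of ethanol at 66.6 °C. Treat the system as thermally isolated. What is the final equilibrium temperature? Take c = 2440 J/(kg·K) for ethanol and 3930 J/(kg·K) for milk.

T_f ≈ 24.7 °C

|Q_ethanol| = |Q_milk|:
0.416*2440*(66.6 − T) = 1.08*3930*(T − 14.7)
1015(66.6 − T) = 4244.4(T − 14.7)
5259.4 T = 129994  ⇒  T ≈ 24.72 °C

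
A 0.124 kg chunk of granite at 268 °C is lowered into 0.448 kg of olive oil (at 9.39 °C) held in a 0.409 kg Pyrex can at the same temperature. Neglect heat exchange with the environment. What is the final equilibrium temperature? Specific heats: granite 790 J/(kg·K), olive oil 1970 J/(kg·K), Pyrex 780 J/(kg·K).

Conservation of energy gives ΣQ = 0:
0.124×790×(T − 268) + 0.448×1970×(T − 9.39) + 0.409×780×(T − 9.39) = 0
97.96(T − 268) + 882.56(T − 9.39) + 319.02(T − 9.39) = 0
(97.96 + 882.56 + 319.02) T = 97.96×268 + 882.56×9.39 + 319.02×9.39
T = 37536 / 1299.5 = 28.9 °C

T_f ≈ 28.9 °C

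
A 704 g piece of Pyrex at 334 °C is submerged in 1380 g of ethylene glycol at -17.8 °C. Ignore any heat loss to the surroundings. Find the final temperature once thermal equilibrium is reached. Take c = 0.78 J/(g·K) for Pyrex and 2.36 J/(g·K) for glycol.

Energy conservation, ΣQ = 0:
704·0.78·(T − 334) + 1380·2.36·(T − (-17.8)) = 0
3805.9 T = 125435
T = 125435/3805.9 ≈ 32.96 °C

T_f ≈ 33.0 °C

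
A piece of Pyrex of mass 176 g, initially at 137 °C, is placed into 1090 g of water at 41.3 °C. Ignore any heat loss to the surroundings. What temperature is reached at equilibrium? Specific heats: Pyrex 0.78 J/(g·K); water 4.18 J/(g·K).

T_f ≈ 44.1 °C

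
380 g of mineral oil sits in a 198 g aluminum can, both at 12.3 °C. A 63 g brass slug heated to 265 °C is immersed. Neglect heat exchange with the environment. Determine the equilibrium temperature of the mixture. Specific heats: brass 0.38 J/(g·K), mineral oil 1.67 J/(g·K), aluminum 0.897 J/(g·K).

T_f ≈ 19.5 °C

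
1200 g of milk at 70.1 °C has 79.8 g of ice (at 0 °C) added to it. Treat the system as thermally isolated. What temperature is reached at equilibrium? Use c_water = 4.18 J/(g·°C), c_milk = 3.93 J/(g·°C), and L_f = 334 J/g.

T_f ≈ 60.2 °C

Energy balance with sensible and latent terms:
fusion: m_ice L_f = 79.8×334 = 26653
  warm the meltwater: 333.56 T
  milk: 4716(T − 70.1)
5049.6 T = 330592 − 26653 = 303938
T ≈ 60.19 °C. Since T > 0 °C, the all-ice-melts assumption holds.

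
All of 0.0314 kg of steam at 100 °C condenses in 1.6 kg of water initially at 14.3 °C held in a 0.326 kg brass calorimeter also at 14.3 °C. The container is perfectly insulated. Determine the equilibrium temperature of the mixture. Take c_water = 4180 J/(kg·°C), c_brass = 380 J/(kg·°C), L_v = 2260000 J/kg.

Energy balance with sensible and latent terms:
latent heat released on condensation: 0.0314×2260000 = 70964
  condensate cools 100→T: 0.0314×4180×(T − 100) = 131.25(T − 100)
  original water: 6688(T − 14.3)
  cup: 123.88(T − 14.3)
6943.1 T = 70964 + 13125 + 97410 = 181499
T ≈ 26.14 °C, under the boiling point, so the assumption holds.

T_f ≈ 26.1 °C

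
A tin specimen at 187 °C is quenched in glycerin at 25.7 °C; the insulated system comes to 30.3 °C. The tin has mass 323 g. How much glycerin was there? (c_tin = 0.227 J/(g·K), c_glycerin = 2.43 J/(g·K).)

m ≈ 1030 g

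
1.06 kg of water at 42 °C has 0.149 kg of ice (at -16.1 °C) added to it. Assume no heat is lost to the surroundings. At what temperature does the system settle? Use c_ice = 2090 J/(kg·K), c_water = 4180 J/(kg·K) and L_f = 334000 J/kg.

Heat gained plus heat lost sum to zero:
warm ice to 0 °C: 0.149×2090×(0 − (-16.1)) = 5013.7
  melt ice: 0.149×334000 = 49766
  warm the meltwater: 622.82 T
  water: 4430.8(T − 42)
5053.6 T = 186094 − 54780 = 131314
T ≈ 25.98 °C. Since T > 0 °C, the all-ice-melts assumption holds.

T_f ≈ 26.0 °C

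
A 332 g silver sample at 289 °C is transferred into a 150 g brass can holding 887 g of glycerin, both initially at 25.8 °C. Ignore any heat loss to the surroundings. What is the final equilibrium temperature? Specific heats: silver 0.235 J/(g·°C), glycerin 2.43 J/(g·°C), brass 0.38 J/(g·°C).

T_f is the heat-capacity-weighted average of the initial temperatures:
T_f = (78.02×289 + 2155.4×25.8 + 57×25.8) / (78.02 + 2155.4 + 57)
    = 79628 / 2290.4 ≈ 34.77 °C

T_f ≈ 34.8 °C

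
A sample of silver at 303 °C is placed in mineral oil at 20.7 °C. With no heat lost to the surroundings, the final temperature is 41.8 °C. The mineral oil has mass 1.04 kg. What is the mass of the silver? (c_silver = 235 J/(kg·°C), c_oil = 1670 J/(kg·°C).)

m ≈ 0.597 kg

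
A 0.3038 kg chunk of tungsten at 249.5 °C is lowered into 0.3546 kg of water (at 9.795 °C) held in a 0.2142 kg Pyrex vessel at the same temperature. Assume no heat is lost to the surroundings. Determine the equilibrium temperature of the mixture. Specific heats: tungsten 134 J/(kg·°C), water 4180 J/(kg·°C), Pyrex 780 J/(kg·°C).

T_f ≈ 15.6 °C

With ΣQ=0 the equilibrium temperature is the m·c-weighted mean:
T_f = (40.71·249.5 + 1482.2·9.795 + 167.08·9.795) / (40.71 + 1482.2 + 167.08)
    = 26312 / 1690 ≈ 15.57 °C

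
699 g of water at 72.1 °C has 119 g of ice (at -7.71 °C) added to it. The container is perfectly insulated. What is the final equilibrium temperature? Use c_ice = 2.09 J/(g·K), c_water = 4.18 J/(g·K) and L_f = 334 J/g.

Setting the total heat transfer to zero:
warm ice to 0 °C: 119·2.09·(0 − (-7.71)) = 1917.6
  melt ice: 119·334 = 39746
  meltwater 0→T: 119·4.18·T = 497.42 T
  water cools: 699·4.18·(T − 72.1) = 2921.8(T − 72.1)
3419.2 T = 210663 − 41664 = 169000
T ≈ 49.43 °C — above 0 °C, consistent with complete melting.

T_f ≈ 49.4 °C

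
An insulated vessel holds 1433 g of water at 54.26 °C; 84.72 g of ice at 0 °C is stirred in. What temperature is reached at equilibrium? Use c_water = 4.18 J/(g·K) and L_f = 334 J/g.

T_f ≈ 46.8 °C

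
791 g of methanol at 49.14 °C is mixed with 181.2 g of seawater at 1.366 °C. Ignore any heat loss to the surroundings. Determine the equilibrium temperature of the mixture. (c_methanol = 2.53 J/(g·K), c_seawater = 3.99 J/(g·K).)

T_f ≈ 36.5 °C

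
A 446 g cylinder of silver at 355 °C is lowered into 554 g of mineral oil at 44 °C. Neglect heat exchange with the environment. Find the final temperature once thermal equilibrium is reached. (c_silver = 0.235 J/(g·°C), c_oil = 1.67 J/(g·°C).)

T_f = Σ m_i c_i T_i / Σ m_i c_i:
T_f = (104.81*355 + 925.18*44) / (104.81 + 925.18)
    = 77915 / 1030 ≈ 75.65 °C

T_f ≈ 75.6 °C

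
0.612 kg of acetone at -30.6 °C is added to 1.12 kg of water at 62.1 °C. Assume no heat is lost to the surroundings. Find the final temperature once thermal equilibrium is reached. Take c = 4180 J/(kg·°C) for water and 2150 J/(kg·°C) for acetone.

|Q_water| = |Q_acetone|:
1.12·4180·(62.1 − T) = 0.612·2150·(T − (-30.6))
4681.6(62.1 − T) = 1315.8(T − (-30.6))
5997.4 T = 250464  ⇒  T ≈ 41.76 °C

T_f ≈ 41.8 °C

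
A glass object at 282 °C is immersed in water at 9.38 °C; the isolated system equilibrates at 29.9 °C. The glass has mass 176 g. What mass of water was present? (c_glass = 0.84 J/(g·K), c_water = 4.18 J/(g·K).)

m ≈ 435 g

|Q_glass| = |Q_water|:
176×0.84×(282 − 29.9) = m×4.18×(29.9 − 9.38)
85.77 m = 37270  ⇒  m ≈ 434.5 g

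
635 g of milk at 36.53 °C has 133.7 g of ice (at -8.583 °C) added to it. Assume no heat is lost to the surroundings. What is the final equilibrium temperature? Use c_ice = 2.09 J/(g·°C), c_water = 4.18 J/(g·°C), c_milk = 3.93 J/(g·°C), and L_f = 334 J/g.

T_f ≈ 14.4 °C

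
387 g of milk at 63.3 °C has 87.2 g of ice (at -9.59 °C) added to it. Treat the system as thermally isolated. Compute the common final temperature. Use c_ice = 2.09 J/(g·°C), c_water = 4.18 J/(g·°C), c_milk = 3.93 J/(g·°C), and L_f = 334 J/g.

T_f ≈ 34.7 °C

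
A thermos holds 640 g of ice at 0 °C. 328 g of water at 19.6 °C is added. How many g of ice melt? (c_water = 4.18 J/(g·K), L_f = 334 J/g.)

m_melted ≈ 80.5 g

Heat available from the water dropping to 0 °C: 328×4.18×19.6 = 26872 J.
To melt every bit of ice: 640×334 = 213760 J.
26872 J < 213760 J, so only part of the ice melts and the system sits at 0 °C.
m_melt = 26872 / L_f = 80.46 g.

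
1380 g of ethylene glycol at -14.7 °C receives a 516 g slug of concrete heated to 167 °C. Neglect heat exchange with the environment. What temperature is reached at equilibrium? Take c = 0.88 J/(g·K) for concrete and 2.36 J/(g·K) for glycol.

T_f ≈ 7.5 °C

Heat lost by the concrete equals heat gained by the glycol:
516×0.88×(167 − T) = 1380×2.36×(T − (-14.7))
454.08(167 − T) = 3256.8(T − (-14.7))
3710.9 T = 27956  ⇒  T ≈ 7.53 °C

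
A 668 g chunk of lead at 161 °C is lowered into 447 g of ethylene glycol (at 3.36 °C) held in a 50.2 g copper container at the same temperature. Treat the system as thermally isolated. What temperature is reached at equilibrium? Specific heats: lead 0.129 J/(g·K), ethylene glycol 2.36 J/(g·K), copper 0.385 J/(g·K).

T_f ≈ 15.1 °C

Heat gained plus heat lost sum to zero:
668·0.129·(T − 161) + 447·2.36·(T − 3.36) + 50.2·0.385·(T − 3.36) = 0
1160.4 T = 17483
T = 17483/1160.4 ≈ 15.07 °C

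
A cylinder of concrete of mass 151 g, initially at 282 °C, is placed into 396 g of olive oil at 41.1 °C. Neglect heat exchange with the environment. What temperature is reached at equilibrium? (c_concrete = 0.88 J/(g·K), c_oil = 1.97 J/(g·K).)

T_f is the heat-capacity-weighted average of the initial temperatures:
T_f = (132.88·282 + 780.12·41.1) / (132.88 + 780.12)
    = 69535 / 913 ≈ 76.16 °C

T_f ≈ 76.2 °C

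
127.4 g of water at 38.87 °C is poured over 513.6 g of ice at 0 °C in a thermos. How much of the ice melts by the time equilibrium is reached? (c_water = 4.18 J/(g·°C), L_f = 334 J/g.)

m_melted ≈ 62 g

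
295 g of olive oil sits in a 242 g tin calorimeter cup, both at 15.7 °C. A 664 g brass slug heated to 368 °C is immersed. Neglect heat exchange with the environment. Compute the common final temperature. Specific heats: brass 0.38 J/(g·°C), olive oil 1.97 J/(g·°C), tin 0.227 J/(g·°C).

T_f ≈ 115.8 °C

Taking heat into each body as positive, Σ m c ΔT = 0:
664×0.38×(T − 368) + 295×1.97×(T − 15.7) + 242×0.227×(T − 15.7) = 0
(252.32 + 581.15 + 54.93) T = 252.32×368 + 581.15×15.7 + 54.93×15.7
T = 102840 / 888.4 = 116 °C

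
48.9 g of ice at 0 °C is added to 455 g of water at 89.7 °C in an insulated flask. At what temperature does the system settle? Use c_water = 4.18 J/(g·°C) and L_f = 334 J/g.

Energy conservation, ΣQ = 0:
latent heat to melt: 48.9·334 = 16333; warm the meltwater: 204.4 T; water cools: 455·4.18·(T − 89.7) = 1901.9(T − 89.7)
2106.3 T = 170600 − 16333 = 154268
T ≈ 73.24 °C. Since T > 0 °C, the all-ice-melts assumption holds.

T_f ≈ 73.2 °C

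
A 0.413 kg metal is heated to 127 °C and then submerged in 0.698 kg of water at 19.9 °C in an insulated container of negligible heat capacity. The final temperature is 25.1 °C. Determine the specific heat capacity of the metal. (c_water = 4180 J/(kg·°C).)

m_s c (T_s − T_f) = m_water c_water (T_f − T_0):
0.413·c·(127 − 25.1) = 0.698·4180·(25.1 − 19.9)
42.08 c = 15172  ⇒  c ≈ 360.5 J/(kg·°C)

c ≈ 361 J/(kg·°C)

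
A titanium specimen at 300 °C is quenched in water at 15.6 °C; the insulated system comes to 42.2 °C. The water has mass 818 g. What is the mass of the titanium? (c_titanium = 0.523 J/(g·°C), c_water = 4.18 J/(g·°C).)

m ≈ 675 g

Heat gained plus heat lost sum to zero:
m×0.523×(42.2 − 300) + 818×4.18×(42.2 − 15.6) = 0
-134.83 m = -90952
m = -90952/-134.83 ≈ 674.6 g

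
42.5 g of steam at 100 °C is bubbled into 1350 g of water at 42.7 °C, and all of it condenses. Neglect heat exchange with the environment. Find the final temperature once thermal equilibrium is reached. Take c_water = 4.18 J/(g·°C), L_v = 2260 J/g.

T_f ≈ 61.0 °C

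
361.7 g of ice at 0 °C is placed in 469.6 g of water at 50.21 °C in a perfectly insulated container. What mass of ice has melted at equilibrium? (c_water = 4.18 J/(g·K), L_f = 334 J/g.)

Cooling the water to 0 °C releases 469.6×4.18×50.21 = 98559 J.
Fully melting the ice requires m_ice L_f = 361.7×334 = 120808 J.
That's not enough to melt it all — equilibrium is at 0 °C with ice remaining.
Mass melted = 98559/334 ≈ 295.1 g.

m_melted ≈ 295 g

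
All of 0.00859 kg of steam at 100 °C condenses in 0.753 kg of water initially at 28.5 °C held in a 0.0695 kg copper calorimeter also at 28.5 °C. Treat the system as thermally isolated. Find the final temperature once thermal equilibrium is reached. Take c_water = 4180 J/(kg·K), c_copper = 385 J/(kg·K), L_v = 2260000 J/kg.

T_f ≈ 35.3 °C

Sum of m c ΔT and latent-heat terms is zero:
condense steam: −0.00859·2260000 = −19413
  condensed water 100 °C→T: 35.91(T − 100)
  original water: 3147.5(T − 28.5)
  cup: 26.76(T − 28.5)
3210.2 T = 19413 + 3590.6 + 90467 = 113471
T ≈ 35.35 °C (< 100 °C, so full condensation is consistent).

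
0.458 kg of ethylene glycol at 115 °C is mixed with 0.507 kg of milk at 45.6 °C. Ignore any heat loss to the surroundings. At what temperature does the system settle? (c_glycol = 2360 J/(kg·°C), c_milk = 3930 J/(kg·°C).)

Let T be the final temperature. ΣQ_i = 0:
0.458×2360×(T − 115) + 0.507×3930×(T − 45.6) = 0
(1080.9 + 1992.5) T = 1080.9×115 + 1992.5×45.6
T = 215160 / 3073.4 = 70 °C

T_f ≈ 70.0 °C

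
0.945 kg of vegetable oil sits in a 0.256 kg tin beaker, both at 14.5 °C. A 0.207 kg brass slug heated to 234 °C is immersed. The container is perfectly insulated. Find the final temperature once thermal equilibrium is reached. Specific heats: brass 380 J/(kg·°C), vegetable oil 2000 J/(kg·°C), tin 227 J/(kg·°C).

T_f ≈ 23.0 °C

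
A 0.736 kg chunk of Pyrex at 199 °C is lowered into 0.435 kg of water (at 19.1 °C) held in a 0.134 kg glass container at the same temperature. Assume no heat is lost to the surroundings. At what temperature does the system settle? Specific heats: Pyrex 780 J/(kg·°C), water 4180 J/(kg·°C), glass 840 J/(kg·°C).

Taking heat into each body as positive, Σ m c ΔT = 0:
0.736×780×(T − 199) + 0.435×4180×(T − 19.1) + 0.134×840×(T − 19.1) = 0
(574.08 + 1818.3 + 112.56) T = 574.08×199 + 1818.3×19.1 + 112.56×19.1
T = 151121/2504.9 ≈ 60.33 °C

T_f ≈ 60.3 °C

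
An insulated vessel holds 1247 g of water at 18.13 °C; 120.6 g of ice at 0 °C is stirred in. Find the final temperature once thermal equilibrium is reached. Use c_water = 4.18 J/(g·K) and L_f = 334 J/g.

T_f ≈ 9.5 °C

Let T be the final temperature. ΣQ_i = 0:
melt ice: 120.6·334 = 40280
  warm the meltwater: 504.11 T
  water: 5212.5(T − 18.13)
5716.6 T = 94502 − 40280 = 54221
T ≈ 9.48 °C (positive, so assuming full melt was valid).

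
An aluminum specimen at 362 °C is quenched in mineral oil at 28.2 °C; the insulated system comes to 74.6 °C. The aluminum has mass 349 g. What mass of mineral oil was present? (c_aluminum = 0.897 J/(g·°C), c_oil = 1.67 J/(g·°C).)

Conservation of energy gives ΣQ = 0:
349×0.897×(74.6 − 362) + m×1.67×(74.6 − 28.2) = 0
77.49 m = 89971
m = 89971/77.49 ≈ 1161 g

m ≈ 1160 g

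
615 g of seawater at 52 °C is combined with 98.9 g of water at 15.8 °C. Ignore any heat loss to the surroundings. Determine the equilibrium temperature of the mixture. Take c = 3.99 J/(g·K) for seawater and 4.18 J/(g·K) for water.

T_f ≈ 46.8 °C

T_f = Σ m_i c_i T_i / Σ m_i c_i:
T_f = (2453.8×52 + 413.4×15.8) / (2453.8 + 413.4)
    = 134132 / 2867.3 ≈ 46.78 °C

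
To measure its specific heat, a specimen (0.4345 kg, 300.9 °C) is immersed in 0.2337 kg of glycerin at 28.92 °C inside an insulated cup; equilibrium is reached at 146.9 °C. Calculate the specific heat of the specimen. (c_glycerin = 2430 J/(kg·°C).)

c ≈ 1000 J/(kg·°C)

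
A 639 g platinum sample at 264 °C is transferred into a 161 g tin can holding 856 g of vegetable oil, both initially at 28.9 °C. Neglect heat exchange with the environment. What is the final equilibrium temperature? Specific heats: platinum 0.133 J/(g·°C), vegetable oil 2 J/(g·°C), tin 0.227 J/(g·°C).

Heat gained plus heat lost sum to zero:
639*0.133*(T − 264) + 856*2*(T − 28.9) + 161*0.227*(T − 28.9) = 0
84.99(T − 264) + 1712(T − 28.9) + 36.55(T − 28.9) = 0
1833.5 T = 72970
T = 72970/1833.5 ≈ 39.80 °C

T_f ≈ 39.8 °C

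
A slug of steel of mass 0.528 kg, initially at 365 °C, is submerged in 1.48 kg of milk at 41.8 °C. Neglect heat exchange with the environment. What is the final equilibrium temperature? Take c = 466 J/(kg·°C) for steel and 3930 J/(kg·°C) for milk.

T_f ≈ 54.9 °C

Net heat exchanged in the isolated system is zero:
0.528×466×(T − 365) + 1.48×3930×(T − 41.8) = 0
6062.4 T = 332933
T = 332933 / 6062.4 = 54.9 °C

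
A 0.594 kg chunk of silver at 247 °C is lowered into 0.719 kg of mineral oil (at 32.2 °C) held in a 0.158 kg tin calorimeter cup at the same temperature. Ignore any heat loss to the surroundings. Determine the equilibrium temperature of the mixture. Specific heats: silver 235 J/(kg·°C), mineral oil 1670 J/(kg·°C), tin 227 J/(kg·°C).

Energy conservation, ΣQ = 0:
0.594*235*(T − 247) + 0.719*1670*(T − 32.2) + 0.158*227*(T − 32.2) = 0
139.59(T − 247) + 1200.7(T − 32.2) + 35.87(T − 32.2) = 0
1376.2 T = 74297
T ≈ 53.99 °C

T_f ≈ 54.0 °C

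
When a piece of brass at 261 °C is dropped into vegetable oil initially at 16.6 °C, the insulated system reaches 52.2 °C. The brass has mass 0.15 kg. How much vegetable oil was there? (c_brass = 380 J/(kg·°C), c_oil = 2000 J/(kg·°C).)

m ≈ 0.167 kg

Energy conservation, ΣQ = 0:
0.15×380×(52.2 − 261) + m×2000×(52.2 − 16.6) = 0
71200 m = 11902
m = 11902/71200 ≈ 0.1672 kg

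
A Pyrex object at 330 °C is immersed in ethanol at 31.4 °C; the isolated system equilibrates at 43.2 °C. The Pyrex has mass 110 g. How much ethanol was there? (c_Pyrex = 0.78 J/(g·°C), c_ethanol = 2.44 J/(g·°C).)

m ≈ 855 g

Taking heat into each body as positive, Σ m c ΔT = 0:
110×0.78×(43.2 − 330) + m×2.44×(43.2 − 31.4) = 0
28.79 m = 24607
m = 24607/28.79 ≈ 854.7 g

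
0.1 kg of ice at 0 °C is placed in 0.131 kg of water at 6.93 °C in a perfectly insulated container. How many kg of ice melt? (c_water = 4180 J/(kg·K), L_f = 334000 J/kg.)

Water can give up m c ΔT = 0.131×4180×6.93 = 3794.7 J before reaching 0 °C.
Melting all 0.1 kg of ice would need 0.1×334000 = 33400 J.
That's not enough to melt it all — equilibrium is at 0 °C with ice remaining.
Mass melted = 3794.7/334000 ≈ 0.01136 kg.

m_melted ≈ 0.0114 kg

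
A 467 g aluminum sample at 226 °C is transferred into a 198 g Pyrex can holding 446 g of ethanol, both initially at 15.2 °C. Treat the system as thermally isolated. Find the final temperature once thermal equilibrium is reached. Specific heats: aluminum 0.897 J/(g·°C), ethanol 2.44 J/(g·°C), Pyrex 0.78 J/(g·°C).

T_f ≈ 68.3 °C

Conservation of energy gives ΣQ = 0:
467×0.897×(T − 226) + 446×2.44×(T − 15.2) + 198×0.78×(T − 15.2) = 0
(418.9 + 1088.2 + 154.44) T = 418.9×226 + 1088.2×15.2 + 154.44×15.2
T = 113560 / 1661.6 = 68.3 °C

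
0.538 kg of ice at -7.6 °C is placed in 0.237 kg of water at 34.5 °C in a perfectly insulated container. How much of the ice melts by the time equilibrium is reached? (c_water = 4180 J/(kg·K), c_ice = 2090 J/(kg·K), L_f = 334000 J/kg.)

Water can give up m c ΔT = 0.237×4180×34.5 = 34178 J before reaching 0 °C.
Of that, 0.538×2090×7.6 = 8545.6 J goes to bring the ice to 0 °C, leaving 25632 J.
Fully melting the ice requires m_ice L_f = 0.538×334000 = 179692 J.
25632 J < 179692 J, so only part of the ice melts and the system sits at 0 °C.
m_melted×334000 = 25632  ⇒  m_melted ≈ 0.07674 kg.

m_melted ≈ 0.0767 kg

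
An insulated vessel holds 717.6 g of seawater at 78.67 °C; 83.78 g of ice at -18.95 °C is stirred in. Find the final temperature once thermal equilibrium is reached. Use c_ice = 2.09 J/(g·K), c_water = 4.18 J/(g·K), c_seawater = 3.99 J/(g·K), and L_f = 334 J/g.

Taking heat into each body as positive, Σ m c ΔT = 0:
ice -18.95→0 °C: 83.78×2.09×18.95 = 3318.1; melt ice: 83.78×334 = 27983; meltwater 0→T: 83.78×4.18×T = 350.2 T; seawater: 2863.2(T − 78.67)
3213.4 T = 225250 − 31301 = 193949
T ≈ 60.36 °C. Since T > 0 °C, the all-ice-melts assumption holds.

T_f ≈ 60.4 °C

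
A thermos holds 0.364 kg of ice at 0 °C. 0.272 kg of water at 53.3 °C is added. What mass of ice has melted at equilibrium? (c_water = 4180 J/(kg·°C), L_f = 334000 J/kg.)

m_melted ≈ 0.181 kg

Heat available from the water dropping to 0 °C: 0.272·4180·53.3 = 60600 J.
Fully melting the ice requires m_ice L_f = 0.364·334000 = 121576 J.
That's not enough to melt it all — equilibrium is at 0 °C with ice remaining.
m_melt = 60600 / L_f = 0.1814 kg.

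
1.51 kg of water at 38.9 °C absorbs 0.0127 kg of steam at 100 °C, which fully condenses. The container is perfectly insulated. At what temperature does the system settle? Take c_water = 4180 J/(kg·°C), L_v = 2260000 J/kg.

T_f ≈ 43.9 °C

Energy balance with sensible and latent terms:
latent heat released on condensation: 0.0127·2260000 = 28702
  condensate cools 100→T: 0.0127·4180·(T − 100) = 53.09(T − 100)
  water warms: 1.51·4180·(T − 38.9) = 6311.8(T − 38.9)
6364.9 T = 28702 + 5308.6 + 245529 = 279540
T ≈ 43.92 °C — below 100 °C, confirming all the steam condensed.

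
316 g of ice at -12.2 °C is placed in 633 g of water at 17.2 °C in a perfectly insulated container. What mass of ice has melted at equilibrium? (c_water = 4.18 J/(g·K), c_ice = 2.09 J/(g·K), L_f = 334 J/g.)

m_melted ≈ 112 g

Heat available from the water dropping to 0 °C: 633×4.18×17.2 = 45510 J.
Warming the ice to 0 °C takes 316×2.09×12.2 = 8057.4 J, leaving 37453 J for melting.
Fully melting the ice requires m_ice L_f = 316×334 = 105544 J.
Since 37453 < 105544 J, not all the ice melts; equilibrium is at 0 °C.
m_melted×334 = 37453  ⇒  m_melted ≈ 112.1 g.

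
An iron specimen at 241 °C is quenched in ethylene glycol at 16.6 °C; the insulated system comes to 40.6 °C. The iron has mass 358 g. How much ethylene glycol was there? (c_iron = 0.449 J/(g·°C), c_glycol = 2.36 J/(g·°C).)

m ≈ 569 g

Heat lost by the iron = heat gained by the glycol:
358·0.449·(241 − 40.6) = m·2.36·(40.6 − 16.6)
56.64 m = 32213  ⇒  m ≈ 568.7 g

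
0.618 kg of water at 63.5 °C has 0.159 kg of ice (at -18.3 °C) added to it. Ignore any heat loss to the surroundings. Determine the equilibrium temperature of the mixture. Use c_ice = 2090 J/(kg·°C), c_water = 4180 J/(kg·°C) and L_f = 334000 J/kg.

Sum of m c ΔT and latent-heat terms is zero:
warm ice to 0 °C: 0.159×2090×(0 − (-18.3)) = 6081.3; melt ice: 0.159×334000 = 53106; warm the meltwater: 664.62 T; water cools: 0.618×4180×(T − 63.5) = 2583.2(T − 63.5)
3247.9 T = 164036 − 59187 = 104848
T ≈ 32.28 °C. Since T > 0 °C, the all-ice-melts assumption holds.

T_f ≈ 32.3 °C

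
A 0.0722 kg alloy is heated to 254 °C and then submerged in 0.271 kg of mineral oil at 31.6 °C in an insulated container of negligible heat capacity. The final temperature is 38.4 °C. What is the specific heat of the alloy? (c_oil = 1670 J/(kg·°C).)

c ≈ 198 J/(kg·°C)

Taking heat into each body as positive, Σ m c ΔT = 0:
0.0722·c·(38.4 − 254) + 0.271·1670·(38.4 − 31.6) = 0
-15.57 c = -3077.5
c = -3077.5/-15.57 ≈ 197.7 J/(kg·°C)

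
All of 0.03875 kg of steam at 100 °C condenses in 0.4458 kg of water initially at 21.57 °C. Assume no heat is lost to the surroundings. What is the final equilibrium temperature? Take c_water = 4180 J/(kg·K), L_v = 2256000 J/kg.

T_f ≈ 71.0 °C

Energy balance with sensible and latent terms:
condense steam: −0.03875×2256000 = −87420; condensate cools 100→T: 0.03875×4180×(T − 100) = 161.97(T − 100); water warms: 0.4458×4180×(T − 21.57) = 1863.4(T − 21.57)
2025.4 T = 87420 + 16198 + 40194 = 143812
T ≈ 71.00 °C — below 100 °C, confirming all the steam condensed.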